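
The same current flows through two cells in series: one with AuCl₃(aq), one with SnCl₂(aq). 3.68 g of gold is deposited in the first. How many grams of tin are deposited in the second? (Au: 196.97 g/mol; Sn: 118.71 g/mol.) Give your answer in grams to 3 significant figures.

3.33 g

n(Au) = 3.68 / 196.97 = 0.01868 mol
Au³⁺ + 3e⁻ → Au, so n(e⁻) = 3 × 0.01868 = 0.05604 mol
Same current for the same time ⇒ same n(e⁻) = 0.05604 mol in both cells.
Sn²⁺ + 2e⁻ → Sn, so n(Sn) = 0.05604 / 2 = 0.02802 mol
m(Sn) = 0.02802 × 118.71 = 3.33 g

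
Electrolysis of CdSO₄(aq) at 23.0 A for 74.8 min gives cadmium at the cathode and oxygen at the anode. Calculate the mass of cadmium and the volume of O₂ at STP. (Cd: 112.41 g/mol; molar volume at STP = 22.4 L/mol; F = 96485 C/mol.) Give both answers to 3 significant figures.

60.1 g Cd; 5.99 L O₂

Q = 23.0 × 4488 = 1.032×10^5 C; n(e⁻) = 1.032×10^5 / 96485 = 1.070 mol
Cathode: Cd²⁺ + 2e⁻ → Cd → n(Cd) = 1.070/2 = 0.5350 mol → 60.1 g
Anode: 2H₂O → O₂ + 4H⁺ + 4e⁻ → n(O₂) = 1.070/4 = 0.2675 mol → 5.99 L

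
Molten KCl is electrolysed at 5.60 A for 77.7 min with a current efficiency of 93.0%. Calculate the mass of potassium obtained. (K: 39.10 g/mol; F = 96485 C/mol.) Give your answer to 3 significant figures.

9.84 g

Q = 5.60 × 4662 = 26110 C
n(e⁻) = 26110 / 96485 = 0.2706 mol
K⁺ + e⁻ → K, so theoretical m(K) = 0.2706 × 39.10 = 10.58 g
Actual mass = 93.0% × 10.58 = 9.84 g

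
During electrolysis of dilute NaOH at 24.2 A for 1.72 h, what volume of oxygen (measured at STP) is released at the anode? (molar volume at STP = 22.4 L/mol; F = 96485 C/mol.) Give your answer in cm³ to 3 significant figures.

Q = It = 24.2 × 6192 = 1.498×10^5 C
n(e⁻) = 1.498×10^5 / 96485 = 1.553 mol
2H₂O → O₂ + 4H⁺ + 4e⁻, so n(O₂) = 1.553 / 4 = 0.3883 mol
V = 0.3883 × 22.4 = 8.698 L
= 8700 cm³

8700 cm³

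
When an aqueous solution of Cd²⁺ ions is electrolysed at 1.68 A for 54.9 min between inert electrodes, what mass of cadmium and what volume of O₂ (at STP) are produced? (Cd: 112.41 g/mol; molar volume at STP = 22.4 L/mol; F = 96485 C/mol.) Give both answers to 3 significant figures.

Q = 1.68 × 3294 = 5534 C; n(e⁻) = 5534 / 96485 = 0.05736 mol
Cathode: Cd²⁺ + 2e⁻ → Cd → n(Cd) = 0.05736/2 = 0.02868 mol → 3.22 g
Anode: 2H₂O → O₂ + 4H⁺ + 4e⁻ → n(O₂) = 0.05736/4 = 0.01434 mol → 0.321 L

3.22 g Cd; 0.321 L O₂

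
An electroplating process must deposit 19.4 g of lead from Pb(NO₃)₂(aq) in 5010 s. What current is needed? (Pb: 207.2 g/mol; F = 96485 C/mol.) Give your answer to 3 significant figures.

n(Pb) = 19.4 / 207.2 = 0.09363 mol
Pb²⁺ + 2e⁻ → Pb, so n(e⁻) = 2 × 0.09363 = 0.1873 mol
Q = 0.1873 × 96485 = 18070 C
I = Q / t = 18070 / 5010 s = 3.61 A

3.61 A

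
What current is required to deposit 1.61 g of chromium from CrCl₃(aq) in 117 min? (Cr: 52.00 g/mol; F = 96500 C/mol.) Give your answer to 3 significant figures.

n(Cr) = 1.61 / 52.00 = 0.03096 mol
Cr³⁺ + 3e⁻ → Cr, so n(e⁻) = 3 × 0.03096 = 0.09288 mol
Q = 0.09288 × 96500 = 8963 C
I = Q / t = 8963 / 7020 s = 1.28 A

1.28 A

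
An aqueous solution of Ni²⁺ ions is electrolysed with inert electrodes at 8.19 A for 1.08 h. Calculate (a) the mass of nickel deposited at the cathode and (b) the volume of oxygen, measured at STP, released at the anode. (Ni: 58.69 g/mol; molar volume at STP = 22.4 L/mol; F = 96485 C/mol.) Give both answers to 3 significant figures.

9.68 g Ni; 1.85 L O₂

Q = 8.19 × 3888 = 31840 C; n(e⁻) = 31840 / 96485 = 0.3300 mol
Cathode: Ni²⁺ + 2e⁻ → Ni → n(Ni) = 0.3300/2 = 0.1650 mol → 9.68 g
Anode: 2H₂O → O₂ + 4H⁺ + 4e⁻ → n(O₂) = 0.3300/4 = 0.08250 mol → 1.85 L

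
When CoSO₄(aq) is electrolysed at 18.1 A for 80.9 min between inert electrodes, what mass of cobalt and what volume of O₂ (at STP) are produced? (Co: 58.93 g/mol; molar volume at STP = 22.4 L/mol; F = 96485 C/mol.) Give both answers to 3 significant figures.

Q = 18.1 × 4854 = 87860 C; n(e⁻) = 87860 / 96485 = 0.9106 mol
Cathode: Co²⁺ + 2e⁻ → Co → n(Co) = 0.9106/2 = 0.4553 mol → 26.8 g
Anode: 2H₂O → O₂ + 4H⁺ + 4e⁻ → n(O₂) = 0.9106/4 = 0.2277 mol → 5.10 L

26.8 g Co; 5.10 L O₂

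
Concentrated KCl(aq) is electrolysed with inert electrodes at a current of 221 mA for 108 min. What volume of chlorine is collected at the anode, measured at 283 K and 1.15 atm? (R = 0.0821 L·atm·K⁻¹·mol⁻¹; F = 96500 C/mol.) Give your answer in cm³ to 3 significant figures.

Q = 0.221 A × 6480 s = 1432 C
Moles of electrons = 1432 / 96500 = 0.01484 mol
2Cl⁻ → Cl₂ + 2e⁻, so n(Cl₂) = 0.01484 / 2 = 0.007420 mol
V = nRT/P = 0.007420 × 0.0821 × 283 / 1.15 = 0.1499 L
= 150 cm³

150 cm³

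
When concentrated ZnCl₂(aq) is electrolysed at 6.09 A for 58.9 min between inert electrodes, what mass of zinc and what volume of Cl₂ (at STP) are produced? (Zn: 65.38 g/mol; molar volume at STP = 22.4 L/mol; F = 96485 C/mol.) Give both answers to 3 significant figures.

7.29 g Zn; 2.50 L Cl₂

Q = 6.09 × 3534 = 21520 C; n(e⁻) = 21520 / 96485 = 0.2230 mol
Cathode: Zn²⁺ + 2e⁻ → Zn → n(Zn) = 0.2230/2 = 0.1115 mol → 7.29 g
Anode: 2Cl⁻ → Cl₂ + 2e⁻ → n(Cl₂) = 0.2230/2 = 0.1115 mol → 2.50 L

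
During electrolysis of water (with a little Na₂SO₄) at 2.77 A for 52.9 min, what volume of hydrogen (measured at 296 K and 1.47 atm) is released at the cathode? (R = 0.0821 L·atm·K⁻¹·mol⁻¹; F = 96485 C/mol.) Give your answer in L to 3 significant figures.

0.753 L

Charge passed = 2.77 × 3174 = 8792 C
n(e⁻) = 8792 / 96485 = 0.09112 mol
2H⁺ + 2e⁻ → H₂, so n(H₂) = 0.09112 / 2 = 0.04556 mol
V = nRT/P = 0.04556 × 0.0821 × 296 / 1.47 = 0.7532 L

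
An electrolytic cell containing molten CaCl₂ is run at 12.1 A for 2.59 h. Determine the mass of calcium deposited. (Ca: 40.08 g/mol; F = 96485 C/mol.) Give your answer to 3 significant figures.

Charge passed = 12.1 × 9324 = 1.128×10^5 C
n(e⁻) = 1.128×10^5 / 96485 = 1.169 mol
Ca²⁺ + 2e⁻ → Ca, so n(Ca) = 1.169 / 2 = 0.5845 mol
m = 0.5845 × 40.08 = 23.4 g

23.4 g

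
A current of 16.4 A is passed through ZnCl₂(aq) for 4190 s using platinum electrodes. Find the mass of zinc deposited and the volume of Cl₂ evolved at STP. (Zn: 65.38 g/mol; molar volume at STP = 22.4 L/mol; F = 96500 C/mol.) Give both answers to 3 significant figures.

Q = 16.4 × 4190 = 68720 C; n(e⁻) = 68720 / 96500 = 0.7121 mol
Cathode: Zn²⁺ + 2e⁻ → Zn → n(Zn) = 0.7121/2 = 0.3561 mol → 23.3 g
Anode: 2Cl⁻ → Cl₂ + 2e⁻ → n(Cl₂) = 0.7121/2 = 0.3561 mol → 7.98 L

23.3 g Zn; 7.98 L Cl₂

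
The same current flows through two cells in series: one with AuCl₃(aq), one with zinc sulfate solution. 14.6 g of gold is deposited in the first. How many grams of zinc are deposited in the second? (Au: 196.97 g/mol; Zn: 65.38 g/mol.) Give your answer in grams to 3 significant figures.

7.27 g

n(Au) = 14.6 / 196.97 = 0.07412 mol
Au³⁺ + 3e⁻ → Au, so n(e⁻) = 3 × 0.07412 = 0.2224 mol
Since the cells are in series, n(e⁻) in the Zn cell is also 0.2224 mol.
Zn²⁺ + 2e⁻ → Zn, so n(Zn) = 0.2224 / 2 = 0.1112 mol
m(Zn) = 0.1112 × 65.38 = 7.27 g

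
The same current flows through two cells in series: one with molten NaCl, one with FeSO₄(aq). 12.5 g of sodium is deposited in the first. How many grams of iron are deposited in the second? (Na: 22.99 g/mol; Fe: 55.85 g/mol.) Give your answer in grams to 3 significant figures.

15.2 g

n(Na) = 12.5 / 22.99 = 0.5437 mol
Na⁺ + e⁻ → Na, so n(e⁻) = 0.5437 mol
In series, the same 0.5437 mol of electrons flows through the second cell.
Fe²⁺ + 2e⁻ → Fe, so n(Fe) = 0.5437 / 2 = 0.2719 mol
m(Fe) = 0.2719 × 55.85 = 15.2 g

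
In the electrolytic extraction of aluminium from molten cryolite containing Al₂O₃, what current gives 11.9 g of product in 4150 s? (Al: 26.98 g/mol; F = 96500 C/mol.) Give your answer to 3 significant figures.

n(Al) = 11.9 / 26.98 = 0.4411 mol
Al³⁺ + 3e⁻ → Al, so n(e⁻) = 3 × 0.4411 = 1.323 mol
Q = 1.323 × 96500 = 1.277×10^5 C
I = Q / t = 1.277×10^5 / 4150 s = 30.8 A

30.8 A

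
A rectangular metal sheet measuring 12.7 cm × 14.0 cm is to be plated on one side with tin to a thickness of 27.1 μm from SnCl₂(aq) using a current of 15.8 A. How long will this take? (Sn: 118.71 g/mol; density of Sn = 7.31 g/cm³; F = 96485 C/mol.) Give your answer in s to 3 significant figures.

Plated area = 12.7 × 14.0 = 177.8 cm²
Volume = 177.8 × 27.1×10⁻⁴ cm = 0.4818 cm³
m(Sn) = 0.4818 × 7.31 = 3.522 g
n(Sn) = 3.522 / 118.71 = 0.02967 mol; n(e⁻) = 2 × 0.02967 = 0.05934 mol
Q = 0.05934 × 96485 = 5725 C
t = 5725 / 15.8 = 362.3 s

362 s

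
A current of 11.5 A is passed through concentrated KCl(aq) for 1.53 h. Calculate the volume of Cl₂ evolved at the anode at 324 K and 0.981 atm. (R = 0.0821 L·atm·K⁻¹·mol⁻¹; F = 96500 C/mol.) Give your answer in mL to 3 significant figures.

Charge passed = 11.5 × 5508 = 63340 C
Moles of electrons = 63340 / 96500 = 0.6564 mol
2Cl⁻ → Cl₂ + 2e⁻, so n(Cl₂) = 0.6564 / 2 = 0.3282 mol
V = nRT/P = 0.3282 × 0.0821 × 324 / 0.981 = 8.899 L
= 8900 mL

8900 mL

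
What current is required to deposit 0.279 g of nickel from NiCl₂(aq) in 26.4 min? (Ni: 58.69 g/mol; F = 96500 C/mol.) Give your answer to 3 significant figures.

n(Ni) = 0.279 / 58.69 = 0.004754 mol
Ni²⁺ + 2e⁻ → Ni, so n(e⁻) = 2 × 0.004754 = 0.009508 mol
Q = 0.009508 × 96500 = 917.5 C
I = Q / t = 917.5 / 1584 s = 0.579 A

0.579 A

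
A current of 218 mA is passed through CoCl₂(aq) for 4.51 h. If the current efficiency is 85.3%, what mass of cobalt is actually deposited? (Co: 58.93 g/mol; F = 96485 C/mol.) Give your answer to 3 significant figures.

Q = 0.218 × 16236 = 3539 C
n(e⁻) = 3539 / 96485 = 0.03668 mol
Co²⁺ + 2e⁻ → Co, so theoretical m(Co) = 0.01834 × 58.93 = 1.081 g
Actual mass = 85.3% × 1.081 = 0.922 g

0.922 g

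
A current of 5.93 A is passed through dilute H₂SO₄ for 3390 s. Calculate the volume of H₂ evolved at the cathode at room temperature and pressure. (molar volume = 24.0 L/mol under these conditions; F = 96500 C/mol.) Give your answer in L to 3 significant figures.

Charge passed = 5.93 × 3390 = 20100 C
n(e⁻) = Q/F = 20100/96500 = 0.2083 mol
2H⁺ + 2e⁻ → H₂, so n(H₂) = 0.2083 / 2 = 0.1042 mol
V = 0.1042 × 24.0 = 2.501 L

2.50 L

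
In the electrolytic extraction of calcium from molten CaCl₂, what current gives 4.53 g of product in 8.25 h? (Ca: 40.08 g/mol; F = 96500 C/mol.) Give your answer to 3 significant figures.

n(Ca) = 4.53 / 40.08 = 0.1130 mol
Ca²⁺ + 2e⁻ → Ca, so n(e⁻) = 2 × 0.1130 = 0.2260 mol
Q = 0.2260 × 96500 = 21810 C
I = Q / t = 21810 / 29700 s = 0.734 A

0.734 A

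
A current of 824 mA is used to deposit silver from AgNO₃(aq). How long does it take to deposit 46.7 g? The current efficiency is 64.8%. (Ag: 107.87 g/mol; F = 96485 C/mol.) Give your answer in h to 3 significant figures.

21.7 h

n(Ag) = 46.7 / 107.87 = 0.4329 mol
Ag⁺ + e⁻ → Ag, so n(e⁻) = 0.4329 mol
Q = 0.4329 × 96485 / 0.648 = 64460 C
t = Q / I = 64460 / 0.824 = 78230 s = 21.7 h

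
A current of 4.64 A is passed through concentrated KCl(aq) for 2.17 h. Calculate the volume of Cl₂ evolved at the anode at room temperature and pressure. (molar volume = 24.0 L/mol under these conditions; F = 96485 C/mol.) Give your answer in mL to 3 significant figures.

Q = 4.64 A × 7812 s = 36250 C
n(e⁻) = Q/F = 36250/96485 = 0.3757 mol
2Cl⁻ → Cl₂ + 2e⁻, so n(Cl₂) = 0.3757 / 2 = 0.1879 mol
V = 0.1879 × 24.0 = 4.510 L
= 4510 mL

4510 mL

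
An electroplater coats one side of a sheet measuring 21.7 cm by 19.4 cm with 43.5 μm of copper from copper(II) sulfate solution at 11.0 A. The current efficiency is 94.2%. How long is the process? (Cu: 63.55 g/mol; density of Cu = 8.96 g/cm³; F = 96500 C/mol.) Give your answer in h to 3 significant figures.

1.34 h

Plated area = 21.7 × 19.4 = 421.0 cm²
Volume = 421.0 × 43.5×10⁻⁴ cm = 1.831 cm³
m(Cu) = 1.831 × 8.96 = 16.41 g
n(Cu) = 16.41 / 63.55 = 0.2582 mol; n(e⁻) = 2 × 0.2582 = 0.5164 mol
Q = 0.5164 × 96500 / 0.942 = 52900 C
t = 52900 / 11.0 = 4809 s = 1.34 h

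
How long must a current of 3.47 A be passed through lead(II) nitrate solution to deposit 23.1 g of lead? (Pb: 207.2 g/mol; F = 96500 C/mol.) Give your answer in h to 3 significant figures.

n(Pb) = 23.1 / 207.2 = 0.1115 mol
Pb²⁺ + 2e⁻ → Pb, so n(e⁻) = 2 × 0.1115 = 0.2230 mol
Q = 0.2230 × 96500 = 21520 C
t = Q / I = 21520 / 3.47 = 6202 s = 1.72 h

1.72 h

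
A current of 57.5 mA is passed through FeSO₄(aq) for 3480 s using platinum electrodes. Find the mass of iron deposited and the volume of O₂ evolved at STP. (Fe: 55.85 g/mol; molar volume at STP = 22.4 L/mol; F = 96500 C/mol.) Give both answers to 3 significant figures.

Q = 0.0575 × 3480 = 200.1 C; n(e⁻) = 200.1 / 96500 = 0.002074 mol
Cathode: Fe²⁺ + 2e⁻ → Fe → n(Fe) = 0.002074/2 = 0.001037 mol → 0.0579 g
Anode: 2H₂O → O₂ + 4H⁺ + 4e⁻ → n(O₂) = 0.002074/4 = 5.185×10^-4 mol → 0.0116 L

0.0579 g Fe; 0.0116 L O₂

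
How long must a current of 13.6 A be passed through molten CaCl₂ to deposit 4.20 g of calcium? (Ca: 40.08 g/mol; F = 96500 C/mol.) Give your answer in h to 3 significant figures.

n(Ca) = 4.20 / 40.08 = 0.1048 mol
Ca²⁺ + 2e⁻ → Ca, so n(e⁻) = 2 × 0.1048 = 0.2096 mol
Q = 0.2096 × 96500 = 20230 C
t = Q / I = 20230 / 13.6 = 1488 s = 0.413 h

0.413 h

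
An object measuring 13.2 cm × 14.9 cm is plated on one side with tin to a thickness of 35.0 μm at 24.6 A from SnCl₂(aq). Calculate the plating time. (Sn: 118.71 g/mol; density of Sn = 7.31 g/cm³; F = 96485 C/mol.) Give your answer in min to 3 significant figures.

Plated area = 13.2 × 14.9 = 196.7 cm²
Volume = 196.7 × 35.0×10⁻⁴ cm = 0.6885 cm³
m(Sn) = 0.6885 × 7.31 = 5.033 g
n(Sn) = 5.033 / 118.71 = 0.04240 mol; n(e⁻) = 2 × 0.04240 = 0.08480 mol
Q = 0.08480 × 96485 = 8182 C
t = 8182 / 24.6 = 332.6 s = 5.54 min

5.54 min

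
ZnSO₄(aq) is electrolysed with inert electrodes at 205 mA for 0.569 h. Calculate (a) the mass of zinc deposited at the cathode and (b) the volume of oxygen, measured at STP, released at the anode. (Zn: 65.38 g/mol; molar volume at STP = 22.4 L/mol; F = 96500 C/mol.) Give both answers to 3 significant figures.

Q = 0.205 × 2048.4 = 419.9 C; n(e⁻) = 419.9 / 96500 = 0.004351 mol
Cathode: Zn²⁺ + 2e⁻ → Zn → n(Zn) = 0.004351/2 = 0.002176 mol → 0.142 g
Anode: 2H₂O → O₂ + 4H⁺ + 4e⁻ → n(O₂) = 0.004351/4 = 0.001088 mol → 0.0244 L

0.142 g Zn; 0.0244 L O₂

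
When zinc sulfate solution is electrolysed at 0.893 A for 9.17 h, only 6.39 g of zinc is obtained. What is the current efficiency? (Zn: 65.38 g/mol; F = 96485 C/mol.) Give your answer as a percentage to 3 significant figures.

64.0%

Q = 0.893 × 33012 = 29480 C
n(e⁻) = 29480 / 96485 = 0.3055 mol
Zn²⁺ + 2e⁻ → Zn, so theoretical n(Zn) = 0.1528 mol → 9.990 g
Efficiency = 6.39 / 9.990 = 0.6396 = 64.0%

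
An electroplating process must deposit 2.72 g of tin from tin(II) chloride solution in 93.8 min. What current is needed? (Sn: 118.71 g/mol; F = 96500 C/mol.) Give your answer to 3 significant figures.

0.786 A

n(Sn) = 2.72 / 118.71 = 0.02291 mol
Sn²⁺ + 2e⁻ → Sn, so n(e⁻) = 2 × 0.02291 = 0.04582 mol
Q = 0.04582 × 96500 = 4422 C
I = Q / t = 4422 / 5628 s = 0.786 A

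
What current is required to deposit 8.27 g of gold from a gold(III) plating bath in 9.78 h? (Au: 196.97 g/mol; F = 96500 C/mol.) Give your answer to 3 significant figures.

0.345 A

n(Au) = 8.27 / 196.97 = 0.04199 mol
Au³⁺ + 3e⁻ → Au, so n(e⁻) = 3 × 0.04199 = 0.1260 mol
Q = 0.1260 × 96500 = 12160 C
I = Q / t = 12160 / 35208 s = 0.345 A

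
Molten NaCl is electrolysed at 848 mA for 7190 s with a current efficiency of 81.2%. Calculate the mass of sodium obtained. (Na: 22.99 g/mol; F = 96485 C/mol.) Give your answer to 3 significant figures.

Q = 0.848 × 7190 = 6097 C
n(e⁻) = 6097 / 96485 = 0.06319 mol
Na⁺ + e⁻ → Na, so theoretical m(Na) = 0.06319 × 22.99 = 1.453 g
Actual mass = 81.2% × 1.453 = 1.18 g

1.18 g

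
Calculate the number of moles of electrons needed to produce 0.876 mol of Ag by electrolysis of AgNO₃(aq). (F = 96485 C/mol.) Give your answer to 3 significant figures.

0.876 mol

Ag⁺ + e⁻ → Ag, so n(e⁻) = 1 × 0.876 = 0.8760 mol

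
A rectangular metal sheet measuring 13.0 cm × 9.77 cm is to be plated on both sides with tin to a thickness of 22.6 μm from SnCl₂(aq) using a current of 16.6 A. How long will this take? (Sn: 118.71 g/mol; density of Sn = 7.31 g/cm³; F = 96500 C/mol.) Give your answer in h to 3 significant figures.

0.114 h

Plated area = 2 × 13.0 × 9.77 = 254.0 cm²
Volume = 254.0 × 22.6×10⁻⁴ cm = 0.5740 cm³
m(Sn) = 0.5740 × 7.31 = 4.196 g
n(Sn) = 4.196 / 118.71 = 0.03535 mol; n(e⁻) = 2 × 0.03535 = 0.07070 mol
Q = 0.07070 × 96500 = 6823 C
t = 6823 / 16.6 = 411.0 s = 0.114 h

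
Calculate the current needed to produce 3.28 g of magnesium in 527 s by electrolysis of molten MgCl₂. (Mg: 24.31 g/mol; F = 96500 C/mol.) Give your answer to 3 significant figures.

49.4 A

n(Mg) = 3.28 / 24.31 = 0.1349 mol
Mg²⁺ + 2e⁻ → Mg, so n(e⁻) = 2 × 0.1349 = 0.2698 mol
Q = 0.2698 × 96500 = 26040 C
I = Q / t = 26040 / 527 s = 49.4 A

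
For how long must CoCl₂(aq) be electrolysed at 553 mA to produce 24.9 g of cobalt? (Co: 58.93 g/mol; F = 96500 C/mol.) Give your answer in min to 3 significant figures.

n(Co) = 24.9 / 58.93 = 0.4225 mol
Co²⁺ + 2e⁻ → Co, so n(e⁻) = 2 × 0.4225 = 0.8450 mol
Q = 0.8450 × 96500 = 81540 C
t = Q / I = 81540 / 0.553 = 1.475×10^5 s = 2460 min

2460 min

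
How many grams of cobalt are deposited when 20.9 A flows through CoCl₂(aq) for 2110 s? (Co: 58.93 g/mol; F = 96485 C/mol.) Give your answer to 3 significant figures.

13.5 g

Q = 20.9 A × 2110 s = 44100 C
Moles of electrons = 44100 / 96485 = 0.4571 mol
Co²⁺ + 2e⁻ → Co, so n(Co) = 0.4571 / 2 = 0.2286 mol
m = 0.2286 × 58.93 = 13.5 g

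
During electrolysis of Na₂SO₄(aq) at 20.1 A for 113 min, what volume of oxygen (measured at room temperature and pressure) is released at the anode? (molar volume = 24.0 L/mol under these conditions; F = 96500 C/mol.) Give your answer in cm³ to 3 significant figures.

8470 cm³

Q = 20.1 A × 6780 s = 1.363×10^5 C
n(e⁻) = Q/F = 1.363×10^5/96500 = 1.412 mol
2H₂O → O₂ + 4H⁺ + 4e⁻, so n(O₂) = 1.412 / 4 = 0.3530 mol
V = 0.3530 × 24.0 = 8.472 L
= 8470 cm³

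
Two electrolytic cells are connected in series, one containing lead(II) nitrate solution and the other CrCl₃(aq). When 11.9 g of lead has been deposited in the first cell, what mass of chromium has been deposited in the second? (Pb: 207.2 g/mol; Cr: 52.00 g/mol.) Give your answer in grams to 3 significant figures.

1.99 g

n(Pb) = 11.9 / 207.2 = 0.05743 mol
Pb²⁺ + 2e⁻ → Pb, so n(e⁻) = 2 × 0.05743 = 0.1149 mol
Since the cells are in series, n(e⁻) in the Cr cell is also 0.1149 mol.
Cr³⁺ + 3e⁻ → Cr, so n(Cr) = 0.1149 / 3 = 0.03830 mol
m(Cr) = 0.03830 × 52.00 = 1.99 g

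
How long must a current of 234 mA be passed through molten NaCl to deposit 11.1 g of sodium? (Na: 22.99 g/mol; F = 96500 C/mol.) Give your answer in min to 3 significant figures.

3320 min

n(Na) = 11.1 / 22.99 = 0.4828 mol
Na⁺ + e⁻ → Na, so n(e⁻) = 0.4828 mol
Q = 0.4828 × 96500 = 46590 C
t = Q / I = 46590 / 0.234 = 1.991×10^5 s = 3320 min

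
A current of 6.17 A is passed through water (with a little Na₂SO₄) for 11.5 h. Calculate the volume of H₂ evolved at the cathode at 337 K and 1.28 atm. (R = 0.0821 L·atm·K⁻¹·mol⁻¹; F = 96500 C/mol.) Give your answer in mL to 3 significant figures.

Q = It = 6.17 × 41400 = 2.554×10^5 C
n(e⁻) = 2.554×10^5 / 96500 = 2.647 mol
2H⁺ + 2e⁻ → H₂, so n(H₂) = 2.647 / 2 = 1.324 mol
V = nRT/P = 1.324 × 0.0821 × 337 / 1.28 = 28.62 L
= 28600 mL

28600 mL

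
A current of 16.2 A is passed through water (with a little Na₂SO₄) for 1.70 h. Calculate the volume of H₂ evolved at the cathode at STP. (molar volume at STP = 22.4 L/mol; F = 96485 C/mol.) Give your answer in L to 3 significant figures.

Charge passed = 16.2 × 6120 = 99140 C
Moles of electrons = 99140 / 96485 = 1.028 mol
2H⁺ + 2e⁻ → H₂, so n(H₂) = 1.028 / 2 = 0.5140 mol
V = 0.5140 × 22.4 = 11.51 L

11.5 L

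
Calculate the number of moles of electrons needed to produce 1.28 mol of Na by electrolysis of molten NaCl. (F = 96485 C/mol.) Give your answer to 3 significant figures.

1.28 mol

Na⁺ + e⁻ → Na, so n(e⁻) = 1 × 1.28 = 1.280 mol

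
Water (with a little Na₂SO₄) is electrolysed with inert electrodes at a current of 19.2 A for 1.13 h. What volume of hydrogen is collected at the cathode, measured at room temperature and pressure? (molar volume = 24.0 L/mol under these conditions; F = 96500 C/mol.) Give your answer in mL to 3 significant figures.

Q = It = 19.2 × 4068 = 78110 C
n(e⁻) = 78110 / 96500 = 0.8094 mol
2H⁺ + 2e⁻ → H₂, so n(H₂) = 0.8094 / 2 = 0.4047 mol
V = 0.4047 × 24.0 = 9.713 L
= 9710 mL

9710 mL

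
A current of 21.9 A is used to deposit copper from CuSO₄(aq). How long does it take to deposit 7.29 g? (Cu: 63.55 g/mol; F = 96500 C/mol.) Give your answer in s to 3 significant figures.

1010 s

n(Cu) = 7.29 / 63.55 = 0.1147 mol
Cu²⁺ + 2e⁻ → Cu, so n(e⁻) = 2 × 0.1147 = 0.2294 mol
Q = 0.2294 × 96500 = 22140 C
t = Q / I = 22140 / 21.9 = 1011 s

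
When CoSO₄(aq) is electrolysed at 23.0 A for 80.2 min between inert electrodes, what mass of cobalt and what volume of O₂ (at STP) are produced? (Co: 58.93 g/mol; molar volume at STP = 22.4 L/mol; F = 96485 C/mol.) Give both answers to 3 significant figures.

33.8 g Co; 6.42 L O₂

Q = 23.0 × 4812 = 1.107×10^5 C; n(e⁻) = 1.107×10^5 / 96485 = 1.147 mol
Cathode: Co²⁺ + 2e⁻ → Co → n(Co) = 1.147/2 = 0.5735 mol → 33.8 g
Anode: 2H₂O → O₂ + 4H⁺ + 4e⁻ → n(O₂) = 1.147/4 = 0.2868 mol → 6.42 L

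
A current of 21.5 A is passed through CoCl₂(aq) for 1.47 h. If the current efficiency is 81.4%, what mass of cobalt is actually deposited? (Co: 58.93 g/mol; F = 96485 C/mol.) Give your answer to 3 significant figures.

Q = 21.5 × 5292 = 1.138×10^5 C
n(e⁻) = 1.138×10^5 / 96485 = 1.179 mol
Co²⁺ + 2e⁻ → Co, so theoretical m(Co) = 0.5895 × 58.93 = 34.74 g
Actual mass = 81.4% × 34.74 = 28.3 g

28.3 g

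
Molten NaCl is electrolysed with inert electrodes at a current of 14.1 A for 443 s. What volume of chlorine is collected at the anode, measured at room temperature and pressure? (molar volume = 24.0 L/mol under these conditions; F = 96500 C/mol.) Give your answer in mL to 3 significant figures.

Charge passed = 14.1 × 443 = 6246 C
Moles of electrons = 6246 / 96500 = 0.06473 mol
2Cl⁻ → Cl₂ + 2e⁻, so n(Cl₂) = 0.06473 / 2 = 0.03237 mol
V = 0.03237 × 24.0 = 0.7769 L
= 777 mL

777 mL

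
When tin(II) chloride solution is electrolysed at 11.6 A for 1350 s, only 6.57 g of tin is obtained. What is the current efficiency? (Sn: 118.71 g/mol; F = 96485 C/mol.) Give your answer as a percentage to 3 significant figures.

Q = 11.6 × 1350 = 15660 C
n(e⁻) = 15660 / 96485 = 0.1623 mol
Sn²⁺ + 2e⁻ → Sn, so theoretical n(Sn) = 0.08115 mol → 9.633 g
Efficiency = 6.57 / 9.633 = 0.6820 = 68.2%

68.2%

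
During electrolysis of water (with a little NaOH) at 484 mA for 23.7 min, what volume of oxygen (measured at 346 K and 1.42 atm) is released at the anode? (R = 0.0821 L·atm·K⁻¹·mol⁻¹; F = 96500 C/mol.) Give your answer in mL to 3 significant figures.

Charge passed = 0.484 × 1422 = 688.2 C
n(e⁻) = 688.2 / 96500 = 0.007132 mol
2H₂O → O₂ + 4H⁺ + 4e⁻, so n(O₂) = 0.007132 / 4 = 0.001783 mol
V = nRT/P = 0.001783 × 0.0821 × 346 / 1.42 = 0.03567 L
= 35.7 mL

35.7 mL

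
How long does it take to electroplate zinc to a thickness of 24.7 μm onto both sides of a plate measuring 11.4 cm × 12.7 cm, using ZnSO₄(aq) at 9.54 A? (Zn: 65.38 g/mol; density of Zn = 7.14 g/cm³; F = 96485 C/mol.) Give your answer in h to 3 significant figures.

Plated area = 2 × 11.4 × 12.7 = 289.6 cm²
Volume = 289.6 × 24.7×10⁻⁴ cm = 0.7153 cm³
m(Zn) = 0.7153 × 7.14 = 5.107 g
n(Zn) = 5.107 / 65.38 = 0.07811 mol; n(e⁻) = 2 × 0.07811 = 0.1562 mol
Q = 0.1562 × 96485 = 15070 C
t = 15070 / 9.54 = 1580 s = 0.439 h

0.439 h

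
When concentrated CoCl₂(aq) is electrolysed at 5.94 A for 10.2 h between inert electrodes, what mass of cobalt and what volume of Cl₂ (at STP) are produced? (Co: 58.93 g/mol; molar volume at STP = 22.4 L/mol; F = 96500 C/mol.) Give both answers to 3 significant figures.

66.6 g Co; 25.3 L Cl₂

Q = 5.94 × 36720 = 2.181×10^5 C; n(e⁻) = 2.181×10^5 / 96500 = 2.260 mol
Cathode: Co²⁺ + 2e⁻ → Co → n(Co) = 2.260/2 = 1.130 mol → 66.6 g
Anode: 2Cl⁻ → Cl₂ + 2e⁻ → n(Cl₂) = 2.260/2 = 1.130 mol → 25.3 L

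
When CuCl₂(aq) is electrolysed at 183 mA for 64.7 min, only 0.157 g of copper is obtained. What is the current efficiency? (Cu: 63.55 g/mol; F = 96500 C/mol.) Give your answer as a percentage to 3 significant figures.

Q = 0.183 × 3882 = 710.4 C
n(e⁻) = 710.4 / 96500 = 0.007362 mol
Cu²⁺ + 2e⁻ → Cu, so theoretical n(Cu) = 0.003681 mol → 0.2339 g
Efficiency = 0.157 / 0.2339 = 0.6712 = 67.1%

67.1%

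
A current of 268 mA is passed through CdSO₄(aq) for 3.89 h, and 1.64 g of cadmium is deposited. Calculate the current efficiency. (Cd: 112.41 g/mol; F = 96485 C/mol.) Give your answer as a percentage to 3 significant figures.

Q = 0.268 × 14004 = 3753 C
n(e⁻) = 3753 / 96485 = 0.03890 mol
Cd²⁺ + 2e⁻ → Cd, so theoretical n(Cd) = 0.01945 mol → 2.186 g
Efficiency = 1.64 / 2.186 = 0.7502 = 75.0%

75.0%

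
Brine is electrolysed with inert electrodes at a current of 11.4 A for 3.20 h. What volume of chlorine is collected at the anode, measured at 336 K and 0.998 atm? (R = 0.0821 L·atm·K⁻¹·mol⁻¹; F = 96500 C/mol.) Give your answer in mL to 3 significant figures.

Q = It = 11.4 × 11520 = 1.313×10^5 C
Moles of electrons = 1.313×10^5 / 96500 = 1.361 mol
2Cl⁻ → Cl₂ + 2e⁻, so n(Cl₂) = 1.361 / 2 = 0.6805 mol
V = nRT/P = 0.6805 × 0.0821 × 336 / 0.998 = 18.81 L
= 18800 mL

18800 mL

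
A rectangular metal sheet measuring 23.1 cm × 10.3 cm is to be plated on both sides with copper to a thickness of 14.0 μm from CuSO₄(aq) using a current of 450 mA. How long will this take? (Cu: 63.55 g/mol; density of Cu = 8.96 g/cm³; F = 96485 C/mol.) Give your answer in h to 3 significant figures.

11.2 h

Plated area = 2 × 23.1 × 10.3 = 475.9 cm²
Volume = 475.9 × 14.0×10⁻⁴ cm = 0.6663 cm³
m(Cu) = 0.6663 × 8.96 = 5.970 g
n(Cu) = 5.970 / 63.55 = 0.09394 mol; n(e⁻) = 2 × 0.09394 = 0.1879 mol
Q = 0.1879 × 96485 = 18130 C
t = 18130 / 0.450 = 40290 s = 11.2 h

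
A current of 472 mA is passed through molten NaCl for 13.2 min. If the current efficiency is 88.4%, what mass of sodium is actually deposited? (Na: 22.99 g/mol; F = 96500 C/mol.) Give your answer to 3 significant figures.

0.0787 g

Q = 0.472 × 792 = 373.8 C
n(e⁻) = 373.8 / 96500 = 0.003874 mol
Na⁺ + e⁻ → Na, so theoretical m(Na) = 0.003874 × 22.99 = 0.08906 g
Actual mass = 88.4% × 0.08906 = 0.0787 g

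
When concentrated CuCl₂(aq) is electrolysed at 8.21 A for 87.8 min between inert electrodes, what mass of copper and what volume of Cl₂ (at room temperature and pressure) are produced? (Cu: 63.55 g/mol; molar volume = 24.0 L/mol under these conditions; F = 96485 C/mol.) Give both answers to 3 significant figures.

14.2 g Cu; 5.38 L Cl₂

Q = 8.21 × 5268 = 43250 C; n(e⁻) = 43250 / 96485 = 0.4483 mol
Cathode: Cu²⁺ + 2e⁻ → Cu → n(Cu) = 0.4483/2 = 0.2242 mol → 14.2 g
Anode: 2Cl⁻ → Cl₂ + 2e⁻ → n(Cl₂) = 0.4483/2 = 0.2242 mol → 5.38 L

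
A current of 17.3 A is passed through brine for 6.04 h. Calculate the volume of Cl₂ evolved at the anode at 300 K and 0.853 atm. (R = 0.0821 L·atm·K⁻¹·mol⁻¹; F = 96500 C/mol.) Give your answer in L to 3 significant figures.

Q = It = 17.3 × 21744 = 3.762×10^5 C
n(e⁻) = 3.762×10^5 / 96500 = 3.898 mol
2Cl⁻ → Cl₂ + 2e⁻, so n(Cl₂) = 3.898 / 2 = 1.949 mol
V = nRT/P = 1.949 × 0.0821 × 300 / 0.853 = 56.28 L

56.3 L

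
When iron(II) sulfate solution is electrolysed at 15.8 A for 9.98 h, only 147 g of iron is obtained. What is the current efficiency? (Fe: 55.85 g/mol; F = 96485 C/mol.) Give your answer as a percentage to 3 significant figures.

89.5%

Q = 15.8 × 35928 = 5.677×10^5 C
n(e⁻) = 5.677×10^5 / 96485 = 5.884 mol
Fe²⁺ + 2e⁻ → Fe, so theoretical n(Fe) = 2.942 mol → 164.3 g
Efficiency = 147 / 164.3 = 0.8947 = 89.5%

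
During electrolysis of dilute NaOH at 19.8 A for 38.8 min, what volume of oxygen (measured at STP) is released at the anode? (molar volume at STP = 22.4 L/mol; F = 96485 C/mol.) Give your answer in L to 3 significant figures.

Charge passed = 19.8 × 2328 = 46090 C
n(e⁻) = Q/F = 46090/96485 = 0.4777 mol
2H₂O → O₂ + 4H⁺ + 4e⁻, so n(O₂) = 0.4777 / 4 = 0.1194 mol
V = 0.1194 × 22.4 = 2.675 L

2.68 L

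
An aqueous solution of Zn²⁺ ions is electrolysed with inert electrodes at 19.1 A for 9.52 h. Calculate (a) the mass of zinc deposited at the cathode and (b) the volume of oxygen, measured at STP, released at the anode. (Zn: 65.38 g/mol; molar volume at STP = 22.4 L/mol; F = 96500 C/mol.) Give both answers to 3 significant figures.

Q = 19.1 × 34272 = 6.546×10^5 C; n(e⁻) = 6.546×10^5 / 96500 = 6.783 mol
Cathode: Zn²⁺ + 2e⁻ → Zn → n(Zn) = 6.783/2 = 3.392 mol → 222 g
Anode: 2H₂O → O₂ + 4H⁺ + 4e⁻ → n(O₂) = 6.783/4 = 1.696 mol → 38.0 L

222 g Zn; 38.0 L O₂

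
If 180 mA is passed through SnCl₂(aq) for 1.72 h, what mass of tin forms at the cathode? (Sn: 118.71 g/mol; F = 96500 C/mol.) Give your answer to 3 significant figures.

Q = It = 0.180 × 6192 = 1115 C
n(e⁻) = 1115 / 96500 = 0.01155 mol
Sn²⁺ + 2e⁻ → Sn, so n(Sn) = 0.01155 / 2 = 0.005775 mol
m = 0.005775 × 118.71 = 0.686 g

0.686 g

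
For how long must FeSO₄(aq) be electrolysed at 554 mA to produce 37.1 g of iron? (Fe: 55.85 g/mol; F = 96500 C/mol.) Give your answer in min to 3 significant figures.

3860 min

n(Fe) = 37.1 / 55.85 = 0.6643 mol
Fe²⁺ + 2e⁻ → Fe, so n(e⁻) = 2 × 0.6643 = 1.329 mol
Q = 1.329 × 96500 = 1.282×10^5 C
t = Q / I = 1.282×10^5 / 0.554 = 2.314×10^5 s = 3860 min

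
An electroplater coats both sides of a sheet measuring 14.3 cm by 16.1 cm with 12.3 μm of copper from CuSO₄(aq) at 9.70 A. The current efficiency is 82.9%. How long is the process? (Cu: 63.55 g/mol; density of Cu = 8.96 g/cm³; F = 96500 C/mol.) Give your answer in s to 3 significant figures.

Plated area = 2 × 14.3 × 16.1 = 460.5 cm²
Volume = 460.5 × 12.3×10⁻⁴ cm = 0.5664 cm³
m(Cu) = 0.5664 × 8.96 = 5.075 g
n(Cu) = 5.075 / 63.55 = 0.07986 mol; n(e⁻) = 2 × 0.07986 = 0.1597 mol
Q = 0.1597 × 96500 / 0.829 = 18590 C
t = 18590 / 9.70 = 1916 s

1920 s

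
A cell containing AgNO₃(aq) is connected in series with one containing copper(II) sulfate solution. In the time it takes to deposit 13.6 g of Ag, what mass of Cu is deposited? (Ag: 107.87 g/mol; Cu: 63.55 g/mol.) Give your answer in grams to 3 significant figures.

n(Ag) = 13.6 / 107.87 = 0.1261 mol
Ag⁺ + e⁻ → Ag, so n(e⁻) = 0.1261 mol
The cells are in series, so the same charge (and hence the same n(e⁻) = 0.1261 mol) passes through both.
Cu²⁺ + 2e⁻ → Cu, so n(Cu) = 0.1261 / 2 = 0.06305 mol
m(Cu) = 0.06305 × 63.55 = 4.01 g

4.01 g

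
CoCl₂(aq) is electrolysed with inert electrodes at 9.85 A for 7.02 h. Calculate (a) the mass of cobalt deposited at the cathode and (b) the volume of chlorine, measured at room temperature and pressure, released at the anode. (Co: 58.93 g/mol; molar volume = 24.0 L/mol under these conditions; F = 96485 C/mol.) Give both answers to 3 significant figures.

76.0 g Co; 31.0 L Cl₂

Q = 9.85 × 25272 = 2.489×10^5 C; n(e⁻) = 2.489×10^5 / 96485 = 2.580 mol
Cathode: Co²⁺ + 2e⁻ → Co → n(Co) = 2.580/2 = 1.290 mol → 76.0 g
Anode: 2Cl⁻ → Cl₂ + 2e⁻ → n(Cl₂) = 2.580/2 = 1.290 mol → 31.0 L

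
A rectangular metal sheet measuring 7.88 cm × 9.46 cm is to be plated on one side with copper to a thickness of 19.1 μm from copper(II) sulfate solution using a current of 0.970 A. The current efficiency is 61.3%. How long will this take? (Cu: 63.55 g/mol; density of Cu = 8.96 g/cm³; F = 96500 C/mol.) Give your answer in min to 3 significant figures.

109 min

Plated area = 7.88 × 9.46 = 74.54 cm²
Volume = 74.54 × 19.1×10⁻⁴ cm = 0.1424 cm³
m(Cu) = 0.1424 × 8.96 = 1.276 g
n(Cu) = 1.276 / 63.55 = 0.02008 mol; n(e⁻) = 2 × 0.02008 = 0.04016 mol
Q = 0.04016 × 96500 / 0.613 = 6322 C
t = 6322 / 0.970 = 6518 s = 109 min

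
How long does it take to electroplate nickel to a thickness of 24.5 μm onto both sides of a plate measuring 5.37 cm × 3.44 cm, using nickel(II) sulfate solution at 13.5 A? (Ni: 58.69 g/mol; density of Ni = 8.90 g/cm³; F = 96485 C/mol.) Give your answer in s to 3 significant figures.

196 s

Plated area = 2 × 5.37 × 3.44 = 36.95 cm²
Volume = 36.95 × 24.5×10⁻⁴ cm = 0.09053 cm³
m(Ni) = 0.09053 × 8.90 = 0.8057 g
n(Ni) = 0.8057 / 58.69 = 0.01373 mol; n(e⁻) = 2 × 0.01373 = 0.02746 mol
Q = 0.02746 × 96485 = 2649 C
t = 2649 / 13.5 = 196.2 s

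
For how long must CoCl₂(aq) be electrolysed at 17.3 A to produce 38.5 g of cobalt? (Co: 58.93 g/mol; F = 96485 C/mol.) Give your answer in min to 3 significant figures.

121 min

n(Co) = 38.5 / 58.93 = 0.6533 mol
Co²⁺ + 2e⁻ → Co, so n(e⁻) = 2 × 0.6533 = 1.307 mol
Q = 1.307 × 96485 = 1.261×10^5 C
t = Q / I = 1.261×10^5 / 17.3 = 7289 s = 121 min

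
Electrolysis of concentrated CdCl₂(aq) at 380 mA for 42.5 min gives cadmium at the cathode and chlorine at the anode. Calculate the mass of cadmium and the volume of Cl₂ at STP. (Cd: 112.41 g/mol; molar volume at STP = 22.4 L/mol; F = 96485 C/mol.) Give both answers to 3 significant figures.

0.564 g Cd; 0.112 L Cl₂

Q = 0.380 × 2550 = 969.0 C; n(e⁻) = 969.0 / 96485 = 0.01004 mol
Cathode: Cd²⁺ + 2e⁻ → Cd → n(Cd) = 0.01004/2 = 0.005020 mol → 0.564 g
Anode: 2Cl⁻ → Cl₂ + 2e⁻ → n(Cl₂) = 0.01004/2 = 0.005020 mol → 0.112 L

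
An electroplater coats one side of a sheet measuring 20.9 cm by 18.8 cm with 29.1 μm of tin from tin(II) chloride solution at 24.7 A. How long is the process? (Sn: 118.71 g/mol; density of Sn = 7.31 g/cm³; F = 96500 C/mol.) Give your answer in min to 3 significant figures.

Plated area = 20.9 × 18.8 = 392.9 cm²
Volume = 392.9 × 29.1×10⁻⁴ cm = 1.143 cm³
m(Sn) = 1.143 × 7.31 = 8.355 g
n(Sn) = 8.355 / 118.71 = 0.07038 mol; n(e⁻) = 2 × 0.07038 = 0.1408 mol
Q = 0.1408 × 96500 = 13590 C
t = 13590 / 24.7 = 550.2 s = 9.17 min

9.17 min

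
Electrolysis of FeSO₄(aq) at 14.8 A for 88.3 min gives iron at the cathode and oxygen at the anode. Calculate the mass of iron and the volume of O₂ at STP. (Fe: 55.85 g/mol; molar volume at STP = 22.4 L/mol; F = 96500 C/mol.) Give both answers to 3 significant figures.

22.7 g Fe; 4.55 L O₂

Q = 14.8 × 5298 = 78410 C; n(e⁻) = 78410 / 96500 = 0.8125 mol
Cathode: Fe²⁺ + 2e⁻ → Fe → n(Fe) = 0.8125/2 = 0.4063 mol → 22.7 g
Anode: 2H₂O → O₂ + 4H⁺ + 4e⁻ → n(O₂) = 0.8125/4 = 0.2031 mol → 4.55 L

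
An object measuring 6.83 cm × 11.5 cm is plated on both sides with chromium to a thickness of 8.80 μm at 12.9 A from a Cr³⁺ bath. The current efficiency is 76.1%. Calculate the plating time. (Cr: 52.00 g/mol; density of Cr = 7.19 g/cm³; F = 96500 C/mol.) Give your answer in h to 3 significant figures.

Plated area = 2 × 6.83 × 11.5 = 157.1 cm²
Volume = 157.1 × 8.80×10⁻⁴ cm = 0.1382 cm³
m(Cr) = 0.1382 × 7.19 = 0.9937 g
n(Cr) = 0.9937 / 52.00 = 0.01911 mol; n(e⁻) = 3 × 0.01911 = 0.05733 mol
Q = 0.05733 × 96500 / 0.761 = 7270 C
t = 7270 / 12.9 = 563.6 s = 0.157 h

0.157 h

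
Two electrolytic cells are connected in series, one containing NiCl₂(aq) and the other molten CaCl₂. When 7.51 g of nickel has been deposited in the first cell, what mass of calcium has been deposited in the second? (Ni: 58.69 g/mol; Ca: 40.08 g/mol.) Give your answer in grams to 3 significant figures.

n(Ni) = 7.51 / 58.69 = 0.1280 mol
Ni²⁺ + 2e⁻ → Ni, so n(e⁻) = 2 × 0.1280 = 0.2560 mol
Same current for the same time ⇒ same n(e⁻) = 0.2560 mol in both cells.
Ca²⁺ + 2e⁻ → Ca, so n(Ca) = 0.2560 / 2 = 0.1280 mol
m(Ca) = 0.1280 × 40.08 = 5.13 g

5.13 g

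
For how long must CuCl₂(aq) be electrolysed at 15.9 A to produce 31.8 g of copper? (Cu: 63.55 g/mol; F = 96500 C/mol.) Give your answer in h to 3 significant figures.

1.69 h

n(Cu) = 31.8 / 63.55 = 0.5004 mol
Cu²⁺ + 2e⁻ → Cu, so n(e⁻) = 2 × 0.5004 = 1.001 mol
Q = 1.001 × 96500 = 96600 C
t = Q / I = 96600 / 15.9 = 6075 s = 1.69 h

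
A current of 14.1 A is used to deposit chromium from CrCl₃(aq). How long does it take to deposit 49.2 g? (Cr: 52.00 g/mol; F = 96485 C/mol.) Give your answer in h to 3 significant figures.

5.40 h

n(Cr) = 49.2 / 52.00 = 0.9462 mol
Cr³⁺ + 3e⁻ → Cr, so n(e⁻) = 3 × 0.9462 = 2.839 mol
Q = 2.839 × 96485 = 2.739×10^5 C
t = Q / I = 2.739×10^5 / 14.1 = 19430 s = 5.40 h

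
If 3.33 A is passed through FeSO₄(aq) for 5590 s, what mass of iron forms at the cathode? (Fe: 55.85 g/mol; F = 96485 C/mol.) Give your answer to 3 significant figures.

5.39 g

Q = It = 3.33 × 5590 = 18610 C
Moles of electrons = 18610 / 96485 = 0.1929 mol
Fe²⁺ + 2e⁻ → Fe, so n(Fe) = 0.1929 / 2 = 0.09645 mol
m = 0.09645 × 55.85 = 5.39 g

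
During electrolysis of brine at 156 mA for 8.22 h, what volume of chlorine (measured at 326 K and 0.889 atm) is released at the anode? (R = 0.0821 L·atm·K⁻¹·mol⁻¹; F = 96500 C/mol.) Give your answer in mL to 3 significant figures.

720 mL

Q = It = 0.156 × 29592 = 4616 C
Moles of electrons = 4616 / 96500 = 0.04783 mol
2Cl⁻ → Cl₂ + 2e⁻, so n(Cl₂) = 0.04783 / 2 = 0.02392 mol
V = nRT/P = 0.02392 × 0.0821 × 326 / 0.889 = 0.7201 L
= 720 mL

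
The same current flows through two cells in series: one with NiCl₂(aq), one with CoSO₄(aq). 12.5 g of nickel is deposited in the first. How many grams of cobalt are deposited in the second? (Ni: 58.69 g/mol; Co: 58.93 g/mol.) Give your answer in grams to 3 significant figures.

n(Ni) = 12.5 / 58.69 = 0.2130 mol
Ni²⁺ + 2e⁻ → Ni, so n(e⁻) = 2 × 0.2130 = 0.4260 mol
In series, the same 0.4260 mol of electrons flows through the second cell.
Co²⁺ + 2e⁻ → Co, so n(Co) = 0.4260 / 2 = 0.2130 mol
m(Co) = 0.2130 × 58.93 = 12.6 g

12.6 g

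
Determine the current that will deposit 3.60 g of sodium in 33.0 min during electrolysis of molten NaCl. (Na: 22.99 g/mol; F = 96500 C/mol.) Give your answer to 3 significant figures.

n(Na) = 3.60 / 22.99 = 0.1566 mol
Na⁺ + e⁻ → Na, so n(e⁻) = 0.1566 mol
Q = 0.1566 × 96500 = 15110 C
I = Q / t = 15110 / 1980 s = 7.63 A

7.63 A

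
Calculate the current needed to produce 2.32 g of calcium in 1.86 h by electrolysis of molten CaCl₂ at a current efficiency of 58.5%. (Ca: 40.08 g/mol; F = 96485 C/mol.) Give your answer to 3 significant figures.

n(Ca) = 2.32 / 40.08 = 0.05788 mol
Ca²⁺ + 2e⁻ → Ca, so n(e⁻) = 2 × 0.05788 = 0.1158 mol
Q = 0.1158 × 96485 / 0.585 = 19100 C
I = Q / t = 19100 / 6696 s = 2.85 A

2.85 A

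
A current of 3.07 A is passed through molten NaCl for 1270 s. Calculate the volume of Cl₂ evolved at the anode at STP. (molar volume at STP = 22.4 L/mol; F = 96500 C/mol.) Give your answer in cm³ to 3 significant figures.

453 cm³

Q = It = 3.07 × 1270 = 3899 C
Moles of electrons = 3899 / 96500 = 0.04040 mol
2Cl⁻ → Cl₂ + 2e⁻, so n(Cl₂) = 0.04040 / 2 = 0.02020 mol
V = 0.02020 × 22.4 = 0.4525 L
= 453 cm³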